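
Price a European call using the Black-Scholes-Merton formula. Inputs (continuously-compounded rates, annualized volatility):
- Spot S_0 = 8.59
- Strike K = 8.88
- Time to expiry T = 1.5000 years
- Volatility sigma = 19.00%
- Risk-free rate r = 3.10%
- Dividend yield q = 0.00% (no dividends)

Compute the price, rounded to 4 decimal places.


d1 = (ln(S/K) + (r - q + 0.5*sigma^2) * T) / (sigma * sqrt(T)) = 0.17349340
d2 = d1 - sigma * sqrt(T) = -0.05920812
exp(-rT) = 0.95456456; exp(-qT) = 1.00000000
C = S_0 * exp(-qT) * N(d1) - K * exp(-rT) * N(d2)
N(d1) = 0.56886819; N(d2) = 0.47639317
C = 8.5900 * 1.00000000 * 0.56886819 - 8.8800 * 0.95456456 * 0.47639317 = 0.8484

Answer: Price = 0.8484


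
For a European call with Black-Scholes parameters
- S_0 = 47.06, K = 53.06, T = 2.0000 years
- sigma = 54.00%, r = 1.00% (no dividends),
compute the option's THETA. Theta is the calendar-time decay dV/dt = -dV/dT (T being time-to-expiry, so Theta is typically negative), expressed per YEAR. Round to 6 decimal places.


Answer: Theta = -3.631433

Derivation:
d1 = 0.2508920069; d2 = -0.5127833168
phi(d1) = 0.3865817450; exp(-qT) = 1.0000000000; exp(-rT) = 0.9801986733
Theta = -S*exp(-qT)*phi(d1)*sigma/(2*sqrt(T)) - r*K*exp(-rT)*N(d2) + q*S*exp(-qT)*N(d1)
N(d1) = 0.5990511978; N(d2) = 0.3040514506; sqrt(T) = 1.4142135624
Term 1 = -47.0600 * 1.0000000000 * 0.3865817450 * 0.5400 / (2 * 1.4142135624) = -3.4732978801
Term 2 = -0.0100 * 53.0600 * 0.9801986733 * 0.3040514506 = -0.1581351576
Term 3 = 0 (no dividend yield, q = 0)
Theta = -3.4732978801 + (-0.1581351576) + (0.0000000000) = -3.631433


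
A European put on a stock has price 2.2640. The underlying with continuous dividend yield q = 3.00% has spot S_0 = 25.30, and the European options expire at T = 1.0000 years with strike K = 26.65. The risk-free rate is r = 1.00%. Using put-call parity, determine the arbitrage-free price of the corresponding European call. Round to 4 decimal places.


Answer: Call price = 0.4314

Derivation:
Put-call parity: C - P = S_0 * exp(-qT) - K * exp(-rT).
S_0 * exp(-qT) = 25.3000 * 0.97044553 = 24.55227200
K * exp(-rT) = 26.6500 * 0.99004983 = 26.38482807
C = P + S*exp(-qT) - K*exp(-rT)
C = 2.2640 + 24.55227200 - 26.38482807 = 0.4314


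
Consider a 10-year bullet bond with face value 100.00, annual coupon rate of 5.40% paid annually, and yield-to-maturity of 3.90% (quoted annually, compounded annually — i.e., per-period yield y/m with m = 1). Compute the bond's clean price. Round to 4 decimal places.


Coupon per period c = face * coupon_rate / m = 5.400000
Periods per year m = 1; per-period yield y/m = 0.039000
Number of cashflows N = 10
Cashflows (t years, CF_t, discount factor 1/(1+y/m)^(m*t), PV):
  t = 1.0000: CF_t = 5.400000, DF = 0.962464, PV = 5.197305
  t = 2.0000: CF_t = 5.400000, DF = 0.926337, PV = 5.002219
  t = 3.0000: CF_t = 5.400000, DF = 0.891566, PV = 4.814455
  t = 4.0000: CF_t = 5.400000, DF = 0.858100, PV = 4.633739
  t = 5.0000: CF_t = 5.400000, DF = 0.825890, PV = 4.459807
  t = 6.0000: CF_t = 5.400000, DF = 0.794889, PV = 4.292403
  t = 7.0000: CF_t = 5.400000, DF = 0.765052, PV = 4.131283
  t = 8.0000: CF_t = 5.400000, DF = 0.736335, PV = 3.976211
  t = 9.0000: CF_t = 5.400000, DF = 0.708696, PV = 3.826959
  t = 10.0000: CF_t = 105.400000, DF = 0.682094, PV = 71.892756
Price P = sum_t PV_t = 112.227136

Answer: Price = 112.2271


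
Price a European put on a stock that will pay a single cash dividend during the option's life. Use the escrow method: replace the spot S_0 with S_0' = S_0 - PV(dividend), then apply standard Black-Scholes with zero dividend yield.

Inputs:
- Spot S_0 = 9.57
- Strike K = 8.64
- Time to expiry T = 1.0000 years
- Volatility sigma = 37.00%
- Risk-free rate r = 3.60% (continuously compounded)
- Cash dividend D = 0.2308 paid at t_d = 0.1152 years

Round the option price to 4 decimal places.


Answer: Price = 0.8545

Derivation:
PV(D) = D * exp(-r * t_d) = 0.2308 * 0.99586139 = 0.22984481
S_0' = S_0 - PV(D) = 9.5700 - 0.22984481 = 9.34015519
d1 = (ln(S_0'/K) + (r + sigma^2/2)*T) / (sigma*sqrt(T)) = 0.49289266
d2 = d1 - sigma*sqrt(T) = 0.12289266
exp(-rT) = 0.96464029
N(-d1) = 0.31104422; N(-d2) = 0.45109605
P = K * exp(-rT) * N(-d2) - S_0' * N(-d1) = 8.6400 * 0.96464029 * 0.45109605 - 9.34015519 * 0.31104422 = 0.8545


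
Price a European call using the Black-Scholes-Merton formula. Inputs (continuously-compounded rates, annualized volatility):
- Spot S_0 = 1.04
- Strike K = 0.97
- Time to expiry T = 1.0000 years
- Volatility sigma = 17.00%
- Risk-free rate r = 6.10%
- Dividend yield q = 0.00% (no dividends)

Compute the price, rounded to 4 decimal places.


Answer: Price = 0.1484

Derivation:
d1 = (ln(S/K) + (r - q + 0.5*sigma^2) * T) / (sigma * sqrt(T)) = 0.85370542
d2 = d1 - sigma * sqrt(T) = 0.68370542
exp(-rT) = 0.94082324; exp(-qT) = 1.00000000
C = S_0 * exp(-qT) * N(d1) - K * exp(-rT) * N(d2)
N(d1) = 0.80336588; N(d2) = 0.75291940
C = 1.0400 * 1.00000000 * 0.80336588 - 0.9700 * 0.94082324 * 0.75291940 = 0.1484


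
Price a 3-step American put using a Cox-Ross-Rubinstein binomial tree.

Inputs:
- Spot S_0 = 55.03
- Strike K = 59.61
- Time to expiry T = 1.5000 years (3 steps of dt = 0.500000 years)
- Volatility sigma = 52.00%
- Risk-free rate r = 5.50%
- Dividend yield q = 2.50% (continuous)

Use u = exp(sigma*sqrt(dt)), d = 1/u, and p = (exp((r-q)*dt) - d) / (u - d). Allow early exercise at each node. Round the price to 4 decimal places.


dt = T/N = 0.500000
u = exp(sigma*sqrt(dt)) = 1.444402; d = 1/u = 0.692328
p = (exp((r-q)*dt) - d) / (u - d) = 0.429193
Discount per step: exp(-r*dt) = 0.972875
Stock lattice S(k, i) with i counting down-moves:
  k=0: S(0,0) = 55.0300
  k=1: S(1,0) = 79.4855; S(1,1) = 38.0988
  k=2: S(2,0) = 114.8090; S(2,1) = 55.0300; S(2,2) = 26.3769
  k=3: S(3,0) = 165.8303; S(3,1) = 79.4855; S(3,2) = 38.0988; S(3,3) = 18.2614
Terminal payoffs V(N, i) = max(K - S_T, 0):
  V(3,0) = 0.000000; V(3,1) = 0.000000; V(3,2) = 21.511193; V(3,3) = 41.348557
Backward induction: V(k, i) = exp(-r*dt) * [p * V(k+1, i) + (1-p) * V(k+1, i+1)]; then take max(V_cont, immediate exercise) for American.
  V(2,0) = exp(-r*dt) * [p*0.000000 + (1-p)*0.000000] = 0.000000; exercise = 0.000000; V(2,0) = max -> 0.000000
  V(2,1) = exp(-r*dt) * [p*0.000000 + (1-p)*21.511193] = 11.945672; exercise = 4.580000; V(2,1) = max -> 11.945672
  V(2,2) = exp(-r*dt) * [p*21.511193 + (1-p)*41.348557] = 31.943850; exercise = 33.233131; V(2,2) = max -> 33.233131
  V(1,0) = exp(-r*dt) * [p*0.000000 + (1-p)*11.945672] = 6.633712; exercise = 0.000000; V(1,0) = max -> 6.633712
  V(1,1) = exp(-r*dt) * [p*11.945672 + (1-p)*33.233131] = 23.443069; exercise = 21.511193; V(1,1) = max -> 23.443069
  V(0,0) = exp(-r*dt) * [p*6.633712 + (1-p)*23.443069] = 15.788402; exercise = 4.580000; V(0,0) = max -> 15.788402

Answer: Price = V(0,0) = 15.7884


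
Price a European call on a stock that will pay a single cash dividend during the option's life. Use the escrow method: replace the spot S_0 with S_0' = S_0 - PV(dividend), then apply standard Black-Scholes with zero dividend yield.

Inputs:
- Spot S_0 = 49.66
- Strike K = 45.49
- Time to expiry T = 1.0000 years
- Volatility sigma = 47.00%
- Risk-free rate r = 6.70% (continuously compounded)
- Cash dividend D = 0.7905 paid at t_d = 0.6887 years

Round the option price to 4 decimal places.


Answer: Price = 12.0400

Derivation:
PV(D) = D * exp(-r * t_d) = 0.7905 * 0.95490550 = 0.75485279
S_0' = S_0 - PV(D) = 49.6600 - 0.75485279 = 48.90514721
d1 = (ln(S_0'/K) + (r + sigma^2/2)*T) / (sigma*sqrt(T)) = 0.53157474
d2 = d1 - sigma*sqrt(T) = 0.06157474
exp(-rT) = 0.93519520
N(d1) = 0.70248972; N(d2) = 0.52454925
C = S_0' * N(d1) - K * exp(-rT) * N(d2) = 48.90514721 * 0.70248972 - 45.4900 * 0.93519520 * 0.52454925 = 12.0400


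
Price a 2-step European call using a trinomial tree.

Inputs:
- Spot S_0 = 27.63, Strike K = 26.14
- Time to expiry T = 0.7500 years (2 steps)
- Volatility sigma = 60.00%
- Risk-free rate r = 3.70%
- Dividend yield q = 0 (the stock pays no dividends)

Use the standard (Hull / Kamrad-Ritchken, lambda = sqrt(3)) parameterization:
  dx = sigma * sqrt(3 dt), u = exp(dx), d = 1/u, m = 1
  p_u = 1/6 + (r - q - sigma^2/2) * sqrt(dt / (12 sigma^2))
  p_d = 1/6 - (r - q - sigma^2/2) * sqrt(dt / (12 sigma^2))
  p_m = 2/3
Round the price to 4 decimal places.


dt = T/N = 0.375000; dx = sigma*sqrt(3*dt) = 0.636396
u = exp(dx) = 1.889658; d = 1/u = 0.529196
p_u = 0.124535, p_m = 0.666667, p_d = 0.208798
Discount per step: exp(-r*dt) = 0.986221
Stock lattice S(k, j) with j the centered position index:
  k=0: S(0,+0) = 27.6300
  k=1: S(1,-1) = 14.6217; S(1,+0) = 27.6300; S(1,+1) = 52.2113
  k=2: S(2,-2) = 7.7377; S(2,-1) = 14.6217; S(2,+0) = 27.6300; S(2,+1) = 52.2113; S(2,+2) = 98.6615
Terminal payoffs V(N, j) = max(S_T - K, 0):
  V(2,-2) = 0.000000; V(2,-1) = 0.000000; V(2,+0) = 1.490000; V(2,+1) = 26.071263; V(2,+2) = 72.521455
Backward induction: V(k, j) = exp(-r*dt) * [p_u * V(k+1, j+1) + p_m * V(k+1, j) + p_d * V(k+1, j-1)]
  V(1,-1) = exp(-r*dt) * [p_u*1.490000 + p_m*0.000000 + p_d*0.000000] = 0.183000
  V(1,+0) = exp(-r*dt) * [p_u*26.071263 + p_m*1.490000 + p_d*0.000000] = 4.181690
  V(1,+1) = exp(-r*dt) * [p_u*72.521455 + p_m*26.071263 + p_d*1.490000] = 26.355176
  V(0,+0) = exp(-r*dt) * [p_u*26.355176 + p_m*4.181690 + p_d*0.183000] = 6.023977

Answer: Price = V(0,0) = 6.0240


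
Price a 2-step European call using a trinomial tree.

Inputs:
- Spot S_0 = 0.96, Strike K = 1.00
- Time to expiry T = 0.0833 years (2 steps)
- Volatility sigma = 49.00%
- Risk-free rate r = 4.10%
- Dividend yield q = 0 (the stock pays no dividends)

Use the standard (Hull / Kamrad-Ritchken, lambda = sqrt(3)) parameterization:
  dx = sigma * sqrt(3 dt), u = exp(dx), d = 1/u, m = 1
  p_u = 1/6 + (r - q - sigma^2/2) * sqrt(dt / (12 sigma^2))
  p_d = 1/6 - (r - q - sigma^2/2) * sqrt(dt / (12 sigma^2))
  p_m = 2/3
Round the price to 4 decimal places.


dt = T/N = 0.041650; dx = sigma*sqrt(3*dt) = 0.173207
u = exp(dx) = 1.189112; d = 1/u = 0.840964
p_u = 0.157162, p_m = 0.666667, p_d = 0.176171
Discount per step: exp(-r*dt) = 0.998294
Stock lattice S(k, j) with j the centered position index:
  k=0: S(0,+0) = 0.9600
  k=1: S(1,-1) = 0.8073; S(1,+0) = 0.9600; S(1,+1) = 1.1415
  k=2: S(2,-2) = 0.6789; S(2,-1) = 0.8073; S(2,+0) = 0.9600; S(2,+1) = 1.1415; S(2,+2) = 1.3574
Terminal payoffs V(N, j) = max(S_T - K, 0):
  V(2,-2) = 0.000000; V(2,-1) = 0.000000; V(2,+0) = 0.000000; V(2,+1) = 0.141547; V(2,+2) = 0.357427
Backward induction: V(k, j) = exp(-r*dt) * [p_u * V(k+1, j+1) + p_m * V(k+1, j) + p_d * V(k+1, j-1)]
  V(1,-1) = exp(-r*dt) * [p_u*0.000000 + p_m*0.000000 + p_d*0.000000] = 0.000000
  V(1,+0) = exp(-r*dt) * [p_u*0.141547 + p_m*0.000000 + p_d*0.000000] = 0.022208
  V(1,+1) = exp(-r*dt) * [p_u*0.357427 + p_m*0.141547 + p_d*0.000000] = 0.150282
  V(0,+0) = exp(-r*dt) * [p_u*0.150282 + p_m*0.022208 + p_d*0.000000] = 0.038358

Answer: Price = V(0,0) = 0.0384


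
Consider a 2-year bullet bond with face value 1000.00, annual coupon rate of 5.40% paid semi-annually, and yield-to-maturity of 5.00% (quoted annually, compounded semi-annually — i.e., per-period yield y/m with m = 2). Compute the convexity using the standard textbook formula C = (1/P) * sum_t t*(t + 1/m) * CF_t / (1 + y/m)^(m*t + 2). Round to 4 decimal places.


Answer: Convexity = 4.5147

Derivation:
Coupon per period c = face * coupon_rate / m = 27.000000
Periods per year m = 2; per-period yield y/m = 0.025000
Number of cashflows N = 4
Cashflows (t years, CF_t, discount factor 1/(1+y/m)^(m*t), PV):
  t = 0.5000: CF_t = 27.000000, DF = 0.975610, PV = 26.341463
  t = 1.0000: CF_t = 27.000000, DF = 0.951814, PV = 25.698989
  t = 1.5000: CF_t = 27.000000, DF = 0.928599, PV = 25.072184
  t = 2.0000: CF_t = 1027.000000, DF = 0.905951, PV = 930.411312
Price P = sum_t PV_t = 1007.523948
Convexity numerator sum_t t*(t + 1/m) * CF_t / (1+y/m)^(m*t + 2):
  t = 0.5000: term = 12.536092
  t = 1.0000: term = 36.691001
  t = 1.5000: term = 71.592197
  t = 2.0000: term = 4427.894407
Convexity = (1/P) * sum = 4548.713697 / 1007.523948 = 4.514745


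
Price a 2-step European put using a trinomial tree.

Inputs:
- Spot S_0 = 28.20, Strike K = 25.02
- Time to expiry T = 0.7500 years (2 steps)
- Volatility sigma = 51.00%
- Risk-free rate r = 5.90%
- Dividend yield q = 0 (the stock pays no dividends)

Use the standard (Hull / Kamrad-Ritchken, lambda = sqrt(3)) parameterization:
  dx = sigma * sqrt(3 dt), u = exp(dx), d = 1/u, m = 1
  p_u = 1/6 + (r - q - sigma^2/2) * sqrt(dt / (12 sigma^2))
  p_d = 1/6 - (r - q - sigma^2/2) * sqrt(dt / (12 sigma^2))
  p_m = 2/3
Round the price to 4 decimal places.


dt = T/N = 0.375000; dx = sigma*sqrt(3*dt) = 0.540937
u = exp(dx) = 1.717615; d = 1/u = 0.582203
p_u = 0.142039, p_m = 0.666667, p_d = 0.191294
Discount per step: exp(-r*dt) = 0.978118
Stock lattice S(k, j) with j the centered position index:
  k=0: S(0,+0) = 28.2000
  k=1: S(1,-1) = 16.4181; S(1,+0) = 28.2000; S(1,+1) = 48.4367
  k=2: S(2,-2) = 9.5587; S(2,-1) = 16.4181; S(2,+0) = 28.2000; S(2,+1) = 48.4367; S(2,+2) = 83.1957
Terminal payoffs V(N, j) = max(K - S_T, 0):
  V(2,-2) = 15.461330; V(2,-1) = 8.601885; V(2,+0) = 0.000000; V(2,+1) = 0.000000; V(2,+2) = 0.000000
Backward induction: V(k, j) = exp(-r*dt) * [p_u * V(k+1, j+1) + p_m * V(k+1, j) + p_d * V(k+1, j-1)]
  V(1,-1) = exp(-r*dt) * [p_u*0.000000 + p_m*8.601885 + p_d*15.461330] = 8.502047
  V(1,+0) = exp(-r*dt) * [p_u*0.000000 + p_m*0.000000 + p_d*8.601885] = 1.609483
  V(1,+1) = exp(-r*dt) * [p_u*0.000000 + p_m*0.000000 + p_d*0.000000] = 0.000000
  V(0,+0) = exp(-r*dt) * [p_u*0.000000 + p_m*1.609483 + p_d*8.502047] = 2.640312

Answer: Price = V(0,0) = 2.6403


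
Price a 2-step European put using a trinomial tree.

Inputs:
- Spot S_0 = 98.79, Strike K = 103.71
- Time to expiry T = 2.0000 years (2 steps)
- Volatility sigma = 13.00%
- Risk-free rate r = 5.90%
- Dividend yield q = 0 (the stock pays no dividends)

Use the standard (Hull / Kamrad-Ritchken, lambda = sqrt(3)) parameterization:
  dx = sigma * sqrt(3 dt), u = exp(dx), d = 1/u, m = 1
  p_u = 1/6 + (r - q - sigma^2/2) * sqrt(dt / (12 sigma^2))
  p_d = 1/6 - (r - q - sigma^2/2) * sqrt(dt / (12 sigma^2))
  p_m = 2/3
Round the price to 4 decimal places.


Answer: Price = V(0,0) = 3.7847

Derivation:
dt = T/N = 1.000000; dx = sigma*sqrt(3*dt) = 0.225167
u = exp(dx) = 1.252531; d = 1/u = 0.798383
p_u = 0.278917, p_m = 0.666667, p_d = 0.054416
Discount per step: exp(-r*dt) = 0.942707
Stock lattice S(k, j) with j the centered position index:
  k=0: S(0,+0) = 98.7900
  k=1: S(1,-1) = 78.8723; S(1,+0) = 98.7900; S(1,+1) = 123.7376
  k=2: S(2,-2) = 62.9703; S(2,-1) = 78.8723; S(2,+0) = 98.7900; S(2,+1) = 123.7376; S(2,+2) = 154.9852
Terminal payoffs V(N, j) = max(K - S_T, 0):
  V(2,-2) = 40.739701; V(2,-1) = 24.837724; V(2,+0) = 4.920000; V(2,+1) = 0.000000; V(2,+2) = 0.000000
Backward induction: V(k, j) = exp(-r*dt) * [p_u * V(k+1, j+1) + p_m * V(k+1, j) + p_d * V(k+1, j-1)]
  V(1,-1) = exp(-r*dt) * [p_u*4.920000 + p_m*24.837724 + p_d*40.739701] = 18.993339
  V(1,+0) = exp(-r*dt) * [p_u*0.000000 + p_m*4.920000 + p_d*24.837724] = 4.366223
  V(1,+1) = exp(-r*dt) * [p_u*0.000000 + p_m*0.000000 + p_d*4.920000] = 0.252390
  V(0,+0) = exp(-r*dt) * [p_u*0.252390 + p_m*4.366223 + p_d*18.993339] = 3.784742


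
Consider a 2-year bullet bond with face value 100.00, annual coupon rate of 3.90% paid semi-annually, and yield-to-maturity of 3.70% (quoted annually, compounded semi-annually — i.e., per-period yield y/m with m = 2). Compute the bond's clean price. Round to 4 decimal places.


Coupon per period c = face * coupon_rate / m = 1.950000
Periods per year m = 2; per-period yield y/m = 0.018500
Number of cashflows N = 4
Cashflows (t years, CF_t, discount factor 1/(1+y/m)^(m*t), PV):
  t = 0.5000: CF_t = 1.950000, DF = 0.981836, PV = 1.914580
  t = 1.0000: CF_t = 1.950000, DF = 0.964002, PV = 1.879804
  t = 1.5000: CF_t = 1.950000, DF = 0.946492, PV = 1.845659
  t = 2.0000: CF_t = 101.950000, DF = 0.929300, PV = 94.742120
Price P = sum_t PV_t = 100.382163

Answer: Price = 100.3822


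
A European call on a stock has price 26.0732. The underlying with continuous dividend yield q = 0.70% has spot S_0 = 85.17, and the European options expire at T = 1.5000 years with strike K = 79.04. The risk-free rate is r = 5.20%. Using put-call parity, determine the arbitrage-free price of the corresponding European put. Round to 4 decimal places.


Answer: Put price = 14.9020

Derivation:
Put-call parity: C - P = S_0 * exp(-qT) - K * exp(-rT).
S_0 * exp(-qT) = 85.1700 * 0.98955493 = 84.28039361
K * exp(-rT) = 79.0400 * 0.92496443 = 73.10918827
P = C - S*exp(-qT) + K*exp(-rT)
P = 26.0732 - 84.28039361 + 73.10918827 = 14.9020


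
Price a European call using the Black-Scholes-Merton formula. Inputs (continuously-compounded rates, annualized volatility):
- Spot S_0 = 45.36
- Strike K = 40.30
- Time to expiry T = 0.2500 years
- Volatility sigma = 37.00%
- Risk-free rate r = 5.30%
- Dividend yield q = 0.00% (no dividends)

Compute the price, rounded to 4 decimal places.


Answer: Price = 6.6897

Derivation:
d1 = (ln(S/K) + (r - q + 0.5*sigma^2) * T) / (sigma * sqrt(T)) = 0.80346860
d2 = d1 - sigma * sqrt(T) = 0.61846860
exp(-rT) = 0.98683739; exp(-qT) = 1.00000000
C = S_0 * exp(-qT) * N(d1) - K * exp(-rT) * N(d2)
N(d1) = 0.78914803; N(d2) = 0.73186675
C = 45.3600 * 1.00000000 * 0.78914803 - 40.3000 * 0.98683739 * 0.73186675 = 6.6897


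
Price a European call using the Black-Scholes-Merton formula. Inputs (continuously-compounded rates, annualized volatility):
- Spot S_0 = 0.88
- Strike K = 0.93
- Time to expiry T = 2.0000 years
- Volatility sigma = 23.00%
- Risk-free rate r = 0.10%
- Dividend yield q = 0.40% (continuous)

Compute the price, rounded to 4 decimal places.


Answer: Price = 0.0908

Derivation:
d1 = (ln(S/K) + (r - q + 0.5*sigma^2) * T) / (sigma * sqrt(T)) = -0.02571003
d2 = d1 - sigma * sqrt(T) = -0.35097915
exp(-rT) = 0.99800200; exp(-qT) = 0.99203191
C = S_0 * exp(-qT) * N(d1) - K * exp(-rT) * N(d2)
N(d1) = 0.48974431; N(d2) = 0.36280200
C = 0.8800 * 0.99203191 * 0.48974431 - 0.9300 * 0.99800200 * 0.36280200 = 0.0908


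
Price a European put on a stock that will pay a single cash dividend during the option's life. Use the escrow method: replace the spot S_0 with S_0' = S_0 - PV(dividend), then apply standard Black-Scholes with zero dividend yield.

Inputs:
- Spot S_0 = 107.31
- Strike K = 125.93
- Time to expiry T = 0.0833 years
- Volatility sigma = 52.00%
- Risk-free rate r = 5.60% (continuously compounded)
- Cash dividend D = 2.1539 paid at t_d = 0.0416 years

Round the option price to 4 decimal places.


Answer: Price = 21.2090

Derivation:
PV(D) = D * exp(-r * t_d) = 2.1539 * 0.99767311 = 2.14888811
S_0' = S_0 - PV(D) = 107.3100 - 2.14888811 = 105.16111189
d1 = (ln(S_0'/K) + (r + sigma^2/2)*T) / (sigma*sqrt(T)) = -1.09477959
d2 = d1 - sigma*sqrt(T) = -1.24486063
exp(-rT) = 0.99534606
N(-d1) = 0.86319339; N(-d2) = 0.89340851
P = K * exp(-rT) * N(-d2) - S_0' * N(-d1) = 125.9300 * 0.99534606 * 0.89340851 - 105.16111189 * 0.86319339 = 21.2090


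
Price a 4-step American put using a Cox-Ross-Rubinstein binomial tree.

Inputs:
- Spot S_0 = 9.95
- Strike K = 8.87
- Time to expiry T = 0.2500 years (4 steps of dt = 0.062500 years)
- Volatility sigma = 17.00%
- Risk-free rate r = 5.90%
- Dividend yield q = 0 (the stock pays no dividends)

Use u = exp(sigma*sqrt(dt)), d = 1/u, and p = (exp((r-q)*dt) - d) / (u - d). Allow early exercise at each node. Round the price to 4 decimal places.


Answer: Price = V(0,0) = 0.0223

Derivation:
dt = T/N = 0.062500
u = exp(sigma*sqrt(dt)) = 1.043416; d = 1/u = 0.958390
p = (exp((r-q)*dt) - d) / (u - d) = 0.532826
Discount per step: exp(-r*dt) = 0.996319
Stock lattice S(k, i) with i counting down-moves:
  k=0: S(0,0) = 9.9500
  k=1: S(1,0) = 10.3820; S(1,1) = 9.5360
  k=2: S(2,0) = 10.8327; S(2,1) = 9.9500; S(2,2) = 9.1392
  k=3: S(3,0) = 11.3030; S(3,1) = 10.3820; S(3,2) = 9.5360; S(3,3) = 8.7589
  k=4: S(4,0) = 11.7938; S(4,1) = 10.8327; S(4,2) = 9.9500; S(4,3) = 9.1392; S(4,4) = 8.3945
Terminal payoffs V(N, i) = max(K - S_T, 0):
  V(4,0) = 0.000000; V(4,1) = 0.000000; V(4,2) = 0.000000; V(4,3) = 0.000000; V(4,4) = 0.475535
Backward induction: V(k, i) = exp(-r*dt) * [p * V(k+1, i) + (1-p) * V(k+1, i+1)]; then take max(V_cont, immediate exercise) for American.
  V(3,0) = exp(-r*dt) * [p*0.000000 + (1-p)*0.000000] = 0.000000; exercise = 0.000000; V(3,0) = max -> 0.000000
  V(3,1) = exp(-r*dt) * [p*0.000000 + (1-p)*0.000000] = 0.000000; exercise = 0.000000; V(3,1) = max -> 0.000000
  V(3,2) = exp(-r*dt) * [p*0.000000 + (1-p)*0.000000] = 0.000000; exercise = 0.000000; V(3,2) = max -> 0.000000
  V(3,3) = exp(-r*dt) * [p*0.000000 + (1-p)*0.475535] = 0.221340; exercise = 0.111081; V(3,3) = max -> 0.221340
  V(2,0) = exp(-r*dt) * [p*0.000000 + (1-p)*0.000000] = 0.000000; exercise = 0.000000; V(2,0) = max -> 0.000000
  V(2,1) = exp(-r*dt) * [p*0.000000 + (1-p)*0.000000] = 0.000000; exercise = 0.000000; V(2,1) = max -> 0.000000
  V(2,2) = exp(-r*dt) * [p*0.000000 + (1-p)*0.221340] = 0.103024; exercise = 0.000000; V(2,2) = max -> 0.103024
  V(1,0) = exp(-r*dt) * [p*0.000000 + (1-p)*0.000000] = 0.000000; exercise = 0.000000; V(1,0) = max -> 0.000000
  V(1,1) = exp(-r*dt) * [p*0.000000 + (1-p)*0.103024] = 0.047953; exercise = 0.000000; V(1,1) = max -> 0.047953
  V(0,0) = exp(-r*dt) * [p*0.000000 + (1-p)*0.047953] = 0.022320; exercise = 0.000000; V(0,0) = max -> 0.022320


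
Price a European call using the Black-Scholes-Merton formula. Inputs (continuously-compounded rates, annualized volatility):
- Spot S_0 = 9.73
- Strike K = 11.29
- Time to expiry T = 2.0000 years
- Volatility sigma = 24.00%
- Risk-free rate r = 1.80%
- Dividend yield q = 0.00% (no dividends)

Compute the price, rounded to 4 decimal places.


Answer: Price = 0.8841

Derivation:
d1 = (ln(S/K) + (r - q + 0.5*sigma^2) * T) / (sigma * sqrt(T)) = -0.16235019
d2 = d1 - sigma * sqrt(T) = -0.50176145
exp(-rT) = 0.96464029; exp(-qT) = 1.00000000
C = S_0 * exp(-qT) * N(d1) - K * exp(-rT) * N(d2)
N(d1) = 0.43551505; N(d2) = 0.30791767
C = 9.7300 * 1.00000000 * 0.43551505 - 11.2900 * 0.96464029 * 0.30791767 = 0.8841


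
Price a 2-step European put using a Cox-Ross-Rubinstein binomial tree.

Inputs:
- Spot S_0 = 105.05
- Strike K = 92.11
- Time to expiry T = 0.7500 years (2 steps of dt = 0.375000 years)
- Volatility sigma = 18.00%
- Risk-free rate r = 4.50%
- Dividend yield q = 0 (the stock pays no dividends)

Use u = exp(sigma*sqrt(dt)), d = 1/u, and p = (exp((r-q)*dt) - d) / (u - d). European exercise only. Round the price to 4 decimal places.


dt = T/N = 0.375000
u = exp(sigma*sqrt(dt)) = 1.116532; d = 1/u = 0.895631
p = (exp((r-q)*dt) - d) / (u - d) = 0.549511
Discount per step: exp(-r*dt) = 0.983267
Stock lattice S(k, i) with i counting down-moves:
  k=0: S(0,0) = 105.0500
  k=1: S(1,0) = 117.2916; S(1,1) = 94.0860
  k=2: S(2,0) = 130.9598; S(2,1) = 105.0500; S(2,2) = 84.2663
Terminal payoffs V(N, i) = max(K - S_T, 0):
  V(2,0) = 0.000000; V(2,1) = 0.000000; V(2,2) = 7.843672
Backward induction: V(k, i) = exp(-r*dt) * [p * V(k+1, i) + (1-p) * V(k+1, i+1)].
  V(1,0) = exp(-r*dt) * [p*0.000000 + (1-p)*0.000000] = 0.000000
  V(1,1) = exp(-r*dt) * [p*0.000000 + (1-p)*7.843672] = 3.474360
  V(0,0) = exp(-r*dt) * [p*0.000000 + (1-p)*3.474360] = 1.538970

Answer: Price = V(0,0) = 1.5390


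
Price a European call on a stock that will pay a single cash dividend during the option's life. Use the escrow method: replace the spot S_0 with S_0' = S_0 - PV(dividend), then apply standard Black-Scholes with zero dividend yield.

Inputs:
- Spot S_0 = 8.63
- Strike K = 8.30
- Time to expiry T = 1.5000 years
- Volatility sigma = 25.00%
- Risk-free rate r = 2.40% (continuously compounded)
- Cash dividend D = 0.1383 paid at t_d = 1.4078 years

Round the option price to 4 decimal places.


Answer: Price = 1.2675

Derivation:
PV(D) = D * exp(-r * t_d) = 0.1383 * 0.96677721 = 0.13370529
S_0' = S_0 - PV(D) = 8.6300 - 0.13370529 = 8.49629471
d1 = (ln(S_0'/K) + (r + sigma^2/2)*T) / (sigma*sqrt(T)) = 0.34700986
d2 = d1 - sigma*sqrt(T) = 0.04082364
exp(-rT) = 0.96464029
N(d1) = 0.63570805; N(d2) = 0.51628176
C = S_0' * N(d1) - K * exp(-rT) * N(d2) = 8.49629471 * 0.63570805 - 8.3000 * 0.96464029 * 0.51628176 = 1.2675


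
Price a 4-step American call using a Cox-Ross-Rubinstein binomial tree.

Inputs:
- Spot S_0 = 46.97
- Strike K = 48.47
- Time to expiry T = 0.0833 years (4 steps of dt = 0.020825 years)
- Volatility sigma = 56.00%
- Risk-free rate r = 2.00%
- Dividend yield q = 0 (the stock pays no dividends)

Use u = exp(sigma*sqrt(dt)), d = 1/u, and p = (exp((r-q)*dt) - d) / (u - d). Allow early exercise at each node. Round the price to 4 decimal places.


Answer: Price = V(0,0) = 2.4515

Derivation:
dt = T/N = 0.020825
u = exp(sigma*sqrt(dt)) = 1.084168; d = 1/u = 0.922366
p = (exp((r-q)*dt) - d) / (u - d) = 0.482382
Discount per step: exp(-r*dt) = 0.999584
Stock lattice S(k, i) with i counting down-moves:
  k=0: S(0,0) = 46.9700
  k=1: S(1,0) = 50.9234; S(1,1) = 43.3235
  k=2: S(2,0) = 55.2095; S(2,1) = 46.9700; S(2,2) = 39.9602
  k=3: S(3,0) = 59.8564; S(3,1) = 50.9234; S(3,2) = 43.3235; S(3,3) = 36.8579
  k=4: S(4,0) = 64.8944; S(4,1) = 55.2095; S(4,2) = 46.9700; S(4,3) = 39.9602; S(4,4) = 33.9965
Terminal payoffs V(N, i) = max(S_T - K, 0):
  V(4,0) = 16.424351; V(4,1) = 6.739489; V(4,2) = 0.000000; V(4,3) = 0.000000; V(4,4) = 0.000000
Backward induction: V(k, i) = exp(-r*dt) * [p * V(k+1, i) + (1-p) * V(k+1, i+1)]; then take max(V_cont, immediate exercise) for American.
  V(3,0) = exp(-r*dt) * [p*16.424351 + (1-p)*6.739489] = 11.406545; exercise = 11.386361; V(3,0) = max -> 11.406545
  V(3,1) = exp(-r*dt) * [p*6.739489 + (1-p)*0.000000] = 3.249657; exercise = 2.453371; V(3,1) = max -> 3.249657
  V(3,2) = exp(-r*dt) * [p*0.000000 + (1-p)*0.000000] = 0.000000; exercise = 0.000000; V(3,2) = max -> 0.000000
  V(3,3) = exp(-r*dt) * [p*0.000000 + (1-p)*0.000000] = 0.000000; exercise = 0.000000; V(3,3) = max -> 0.000000
  V(2,0) = exp(-r*dt) * [p*11.406545 + (1-p)*3.249657] = 7.181405; exercise = 6.739489; V(2,0) = max -> 7.181405
  V(2,1) = exp(-r*dt) * [p*3.249657 + (1-p)*0.000000] = 1.566925; exercise = 0.000000; V(2,1) = max -> 1.566925
  V(2,2) = exp(-r*dt) * [p*0.000000 + (1-p)*0.000000] = 0.000000; exercise = 0.000000; V(2,2) = max -> 0.000000
  V(1,0) = exp(-r*dt) * [p*7.181405 + (1-p)*1.566925] = 4.273471; exercise = 2.453371; V(1,0) = max -> 4.273471
  V(1,1) = exp(-r*dt) * [p*1.566925 + (1-p)*0.000000] = 0.755542; exercise = 0.000000; V(1,1) = max -> 0.755542
  V(0,0) = exp(-r*dt) * [p*4.273471 + (1-p)*0.755542] = 2.451508; exercise = 0.000000; V(0,0) = max -> 2.451508


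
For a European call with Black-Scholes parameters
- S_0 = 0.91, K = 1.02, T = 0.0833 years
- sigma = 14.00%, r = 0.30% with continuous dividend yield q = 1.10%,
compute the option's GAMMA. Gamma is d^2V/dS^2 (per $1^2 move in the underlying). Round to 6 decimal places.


Answer: Gamma = 0.203075

Derivation:
d1 = -2.8204261623; d2 = -2.8608325974
phi(d1) = 0.0074738845; exp(-qT) = 0.9990841197; exp(-rT) = 0.9997501312
Gamma = exp(-qT) * phi(d1) / (S * sigma * sqrt(T)) = 0.9990841197 * 0.0074738845 / (0.9100 * 0.1400 * 0.2886173938) = 0.203075


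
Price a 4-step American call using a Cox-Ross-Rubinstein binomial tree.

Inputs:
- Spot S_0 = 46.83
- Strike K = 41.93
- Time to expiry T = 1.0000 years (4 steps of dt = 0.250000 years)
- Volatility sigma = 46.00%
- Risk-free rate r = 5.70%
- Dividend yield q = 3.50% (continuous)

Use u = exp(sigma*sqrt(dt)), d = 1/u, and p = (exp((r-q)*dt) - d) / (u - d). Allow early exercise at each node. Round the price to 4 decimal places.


dt = T/N = 0.250000
u = exp(sigma*sqrt(dt)) = 1.258600; d = 1/u = 0.794534
p = (exp((r-q)*dt) - d) / (u - d) = 0.454637
Discount per step: exp(-r*dt) = 0.985851
Stock lattice S(k, i) with i counting down-moves:
  k=0: S(0,0) = 46.8300
  k=1: S(1,0) = 58.9402; S(1,1) = 37.2080
  k=2: S(2,0) = 74.1822; S(2,1) = 46.8300; S(2,2) = 29.5630
  k=3: S(3,0) = 93.3657; S(3,1) = 58.9402; S(3,2) = 37.2080; S(3,3) = 23.4888
  k=4: S(4,0) = 117.5101; S(4,1) = 74.1822; S(4,2) = 46.8300; S(4,3) = 29.5630; S(4,4) = 18.6626
Terminal payoffs V(N, i) = max(S_T - K, 0):
  V(4,0) = 75.580069; V(4,1) = 32.252185; V(4,2) = 4.900000; V(4,3) = 0.000000; V(4,4) = 0.000000
Backward induction: V(k, i) = exp(-r*dt) * [p * V(k+1, i) + (1-p) * V(k+1, i+1)]; then take max(V_cont, immediate exercise) for American.
  V(3,0) = exp(-r*dt) * [p*75.580069 + (1-p)*32.252185] = 51.215578; exercise = 51.435698; V(3,0) = max -> 51.435698
  V(3,1) = exp(-r*dt) * [p*32.252185 + (1-p)*4.900000] = 17.090027; exercise = 17.010238; V(3,1) = max -> 17.090027
  V(3,2) = exp(-r*dt) * [p*4.900000 + (1-p)*0.000000] = 2.196199; exercise = 0.000000; V(3,2) = max -> 2.196199
  V(3,3) = exp(-r*dt) * [p*0.000000 + (1-p)*0.000000] = 0.000000; exercise = 0.000000; V(3,3) = max -> 0.000000
  V(2,0) = exp(-r*dt) * [p*51.435698 + (1-p)*17.090027] = 32.242085; exercise = 32.252185; V(2,0) = max -> 32.252185
  V(2,1) = exp(-r*dt) * [p*17.090027 + (1-p)*2.196199] = 8.840597; exercise = 4.900000; V(2,1) = max -> 8.840597
  V(2,2) = exp(-r*dt) * [p*2.196199 + (1-p)*0.000000] = 0.984345; exercise = 0.000000; V(2,2) = max -> 0.984345
  V(1,0) = exp(-r*dt) * [p*32.252185 + (1-p)*8.840597] = 19.208677; exercise = 17.010238; V(1,0) = max -> 19.208677
  V(1,1) = exp(-r*dt) * [p*8.840597 + (1-p)*0.984345] = 4.491621; exercise = 0.000000; V(1,1) = max -> 4.491621
  V(0,0) = exp(-r*dt) * [p*19.208677 + (1-p)*4.491621] = 11.024311; exercise = 4.900000; V(0,0) = max -> 11.024311

Answer: Price = V(0,0) = 11.0243


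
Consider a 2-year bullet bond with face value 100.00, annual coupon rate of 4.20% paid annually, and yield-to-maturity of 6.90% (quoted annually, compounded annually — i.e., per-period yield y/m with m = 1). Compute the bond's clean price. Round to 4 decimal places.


Coupon per period c = face * coupon_rate / m = 4.200000
Periods per year m = 1; per-period yield y/m = 0.069000
Number of cashflows N = 2
Cashflows (t years, CF_t, discount factor 1/(1+y/m)^(m*t), PV):
  t = 1.0000: CF_t = 4.200000, DF = 0.935454, PV = 3.928906
  t = 2.0000: CF_t = 104.200000, DF = 0.875074, PV = 91.182671
Price P = sum_t PV_t = 95.111576

Answer: Price = 95.1116


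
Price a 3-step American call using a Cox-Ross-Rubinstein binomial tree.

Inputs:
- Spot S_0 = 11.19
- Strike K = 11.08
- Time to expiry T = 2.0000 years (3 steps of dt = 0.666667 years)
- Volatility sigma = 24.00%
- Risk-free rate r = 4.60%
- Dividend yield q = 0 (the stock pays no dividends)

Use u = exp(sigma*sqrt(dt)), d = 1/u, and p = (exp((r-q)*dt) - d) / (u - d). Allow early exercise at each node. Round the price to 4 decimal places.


Answer: Price = V(0,0) = 2.1466

Derivation:
dt = T/N = 0.666667
u = exp(sigma*sqrt(dt)) = 1.216477; d = 1/u = 0.822046
p = (exp((r-q)*dt) - d) / (u - d) = 0.530120
Discount per step: exp(-r*dt) = 0.969799
Stock lattice S(k, i) with i counting down-moves:
  k=0: S(0,0) = 11.1900
  k=1: S(1,0) = 13.6124; S(1,1) = 9.1987
  k=2: S(2,0) = 16.5592; S(2,1) = 11.1900; S(2,2) = 7.5617
  k=3: S(3,0) = 20.1438; S(3,1) = 13.6124; S(3,2) = 9.1987; S(3,3) = 6.2161
Terminal payoffs V(N, i) = max(S_T - K, 0):
  V(3,0) = 9.063830; V(3,1) = 2.532380; V(3,2) = 0.000000; V(3,3) = 0.000000
Backward induction: V(k, i) = exp(-r*dt) * [p * V(k+1, i) + (1-p) * V(k+1, i+1)]; then take max(V_cont, immediate exercise) for American.
  V(2,0) = exp(-r*dt) * [p*9.063830 + (1-p)*2.532380] = 5.813780; exercise = 5.479151; V(2,0) = max -> 5.813780
  V(2,1) = exp(-r*dt) * [p*2.532380 + (1-p)*0.000000] = 1.301921; exercise = 0.110000; V(2,1) = max -> 1.301921
  V(2,2) = exp(-r*dt) * [p*0.000000 + (1-p)*0.000000] = 0.000000; exercise = 0.000000; V(2,2) = max -> 0.000000
  V(1,0) = exp(-r*dt) * [p*5.813780 + (1-p)*1.301921] = 3.582192; exercise = 2.532380; V(1,0) = max -> 3.582192
  V(1,1) = exp(-r*dt) * [p*1.301921 + (1-p)*0.000000] = 0.669330; exercise = 0.000000; V(1,1) = max -> 0.669330
  V(0,0) = exp(-r*dt) * [p*3.582192 + (1-p)*0.669330] = 2.146646; exercise = 0.110000; V(0,0) = max -> 2.146646


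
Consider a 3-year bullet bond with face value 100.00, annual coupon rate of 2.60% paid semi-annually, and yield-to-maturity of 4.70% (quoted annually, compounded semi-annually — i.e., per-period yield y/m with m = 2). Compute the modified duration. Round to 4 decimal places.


Coupon per period c = face * coupon_rate / m = 1.300000
Periods per year m = 2; per-period yield y/m = 0.023500
Number of cashflows N = 6
Cashflows (t years, CF_t, discount factor 1/(1+y/m)^(m*t), PV):
  t = 0.5000: CF_t = 1.300000, DF = 0.977040, PV = 1.270151
  t = 1.0000: CF_t = 1.300000, DF = 0.954606, PV = 1.240988
  t = 1.5000: CF_t = 1.300000, DF = 0.932688, PV = 1.212495
  t = 2.0000: CF_t = 1.300000, DF = 0.911273, PV = 1.184655
  t = 2.5000: CF_t = 1.300000, DF = 0.890350, PV = 1.157455
  t = 3.0000: CF_t = 101.300000, DF = 0.869907, PV = 88.121598
Price P = sum_t PV_t = 94.187342
First compute Macaulay numerator sum_t t * PV_t:
  t * PV_t at t = 0.5000: 0.635076
  t * PV_t at t = 1.0000: 1.240988
  t * PV_t at t = 1.5000: 1.818742
  t * PV_t at t = 2.0000: 2.369310
  t * PV_t at t = 2.5000: 2.893638
  t * PV_t at t = 3.0000: 264.364794
Macaulay duration D = 273.322547 / 94.187342 = 2.901903
Modified duration = D / (1 + y/m) = 2.901903 / (1 + 0.023500) = 2.835274

Answer: Modified duration = 2.8353


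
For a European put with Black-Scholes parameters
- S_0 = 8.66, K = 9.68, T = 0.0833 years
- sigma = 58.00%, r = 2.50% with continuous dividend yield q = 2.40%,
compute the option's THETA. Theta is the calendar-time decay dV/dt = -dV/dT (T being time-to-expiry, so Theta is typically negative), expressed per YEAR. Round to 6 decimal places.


d1 = -0.5809673195; d2 = -0.7483654079
phi(d1) = 0.3369906660; exp(-qT) = 0.9980027971; exp(-rT) = 0.9979196669
Theta = -S*exp(-qT)*phi(d1)*sigma/(2*sqrt(T)) + r*K*exp(-rT)*N(-d2) - q*S*exp(-qT)*N(-d1)
N(-d1) = 0.7193687603; N(-d2) = 0.7728801091; sqrt(T) = 0.2886173938
Term 1 = -8.6600 * 0.9980027971 * 0.3369906660 * 0.5800 / (2 * 0.2886173938) = -2.9264628787
Term 2 = 0.0250 * 9.6800 * 0.9979196669 * 0.7728801091 = 0.1866478872
Term 3 = -0.0240 * 8.6600 * 0.9980027971 * 0.7193687603 = -0.1492149941
Theta = -2.9264628787 + (0.1866478872) + (-0.1492149941) = -2.889030

Answer: Theta = -2.889030


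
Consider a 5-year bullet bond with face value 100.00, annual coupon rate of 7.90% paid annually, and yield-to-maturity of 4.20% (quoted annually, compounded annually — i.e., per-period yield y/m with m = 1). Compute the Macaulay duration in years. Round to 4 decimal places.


Answer: Macaulay duration = 4.3743 years

Derivation:
Coupon per period c = face * coupon_rate / m = 7.900000
Periods per year m = 1; per-period yield y/m = 0.042000
Number of cashflows N = 5
Cashflows (t years, CF_t, discount factor 1/(1+y/m)^(m*t), PV):
  t = 1.0000: CF_t = 7.900000, DF = 0.959693, PV = 7.581574
  t = 2.0000: CF_t = 7.900000, DF = 0.921010, PV = 7.275983
  t = 3.0000: CF_t = 7.900000, DF = 0.883887, PV = 6.982709
  t = 4.0000: CF_t = 7.900000, DF = 0.848260, PV = 6.701256
  t = 5.0000: CF_t = 107.900000, DF = 0.814069, PV = 87.838083
Price P = sum_t PV_t = 116.379605
Macaulay numerator sum_t t * PV_t:
  t * PV_t at t = 1.0000: 7.581574
  t * PV_t at t = 2.0000: 14.551965
  t * PV_t at t = 3.0000: 20.948127
  t * PV_t at t = 4.0000: 26.805024
  t * PV_t at t = 5.0000: 439.190416
Macaulay duration D = (sum_t t * PV_t) / P = 509.077106 / 116.379605 = 4.374281


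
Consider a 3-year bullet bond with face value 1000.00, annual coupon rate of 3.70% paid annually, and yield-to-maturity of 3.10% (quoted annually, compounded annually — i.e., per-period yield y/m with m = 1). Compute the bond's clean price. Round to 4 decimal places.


Coupon per period c = face * coupon_rate / m = 37.000000
Periods per year m = 1; per-period yield y/m = 0.031000
Number of cashflows N = 3
Cashflows (t years, CF_t, discount factor 1/(1+y/m)^(m*t), PV):
  t = 1.0000: CF_t = 37.000000, DF = 0.969932, PV = 35.887488
  t = 2.0000: CF_t = 37.000000, DF = 0.940768, PV = 34.808427
  t = 3.0000: CF_t = 1037.000000, DF = 0.912481, PV = 946.243176
Price P = sum_t PV_t = 1016.939091

Answer: Price = 1016.9391


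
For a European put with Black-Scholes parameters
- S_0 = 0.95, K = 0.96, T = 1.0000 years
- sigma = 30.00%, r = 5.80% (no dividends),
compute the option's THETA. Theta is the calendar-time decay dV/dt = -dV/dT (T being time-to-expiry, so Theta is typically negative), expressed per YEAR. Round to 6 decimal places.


d1 = 0.3084290004; d2 = 0.0084290004
phi(d1) = 0.3804111044; exp(-qT) = 1.0000000000; exp(-rT) = 0.9436499474
Theta = -S*exp(-qT)*phi(d1)*sigma/(2*sqrt(T)) + r*K*exp(-rT)*N(-d2) - q*S*exp(-qT)*N(-d1)
N(-d1) = 0.3788779588; N(-d2) = 0.4966373552; sqrt(T) = 1.0000000000
Term 1 = -0.9500 * 1.0000000000 * 0.3804111044 * 0.3000 / (2 * 1.0000000000) = -0.0542085824
Term 2 = 0.0580 * 0.9600 * 0.9436499474 * 0.4966373552 = 0.0260945330
Term 3 = 0 (no dividend yield, q = 0)
Theta = -0.0542085824 + (0.0260945330) + (0.0000000000) = -0.028114

Answer: Theta = -0.028114


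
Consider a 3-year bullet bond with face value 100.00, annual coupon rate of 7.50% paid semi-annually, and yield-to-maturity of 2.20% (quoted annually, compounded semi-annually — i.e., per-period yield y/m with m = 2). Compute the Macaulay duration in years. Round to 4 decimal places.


Answer: Macaulay duration = 2.7622 years

Derivation:
Coupon per period c = face * coupon_rate / m = 3.750000
Periods per year m = 2; per-period yield y/m = 0.011000
Number of cashflows N = 6
Cashflows (t years, CF_t, discount factor 1/(1+y/m)^(m*t), PV):
  t = 0.5000: CF_t = 3.750000, DF = 0.989120, PV = 3.709199
  t = 1.0000: CF_t = 3.750000, DF = 0.978358, PV = 3.668842
  t = 1.5000: CF_t = 3.750000, DF = 0.967713, PV = 3.628923
  t = 2.0000: CF_t = 3.750000, DF = 0.957184, PV = 3.589440
  t = 2.5000: CF_t = 3.750000, DF = 0.946769, PV = 3.550385
  t = 3.0000: CF_t = 103.750000, DF = 0.936468, PV = 97.158583
Price P = sum_t PV_t = 115.305372
Macaulay numerator sum_t t * PV_t:
  t * PV_t at t = 0.5000: 1.854599
  t * PV_t at t = 1.0000: 3.668842
  t * PV_t at t = 1.5000: 5.443385
  t * PV_t at t = 2.0000: 7.178879
  t * PV_t at t = 2.5000: 8.875963
  t * PV_t at t = 3.0000: 291.475749
Macaulay duration D = (sum_t t * PV_t) / P = 318.497417 / 115.305372 = 2.762208


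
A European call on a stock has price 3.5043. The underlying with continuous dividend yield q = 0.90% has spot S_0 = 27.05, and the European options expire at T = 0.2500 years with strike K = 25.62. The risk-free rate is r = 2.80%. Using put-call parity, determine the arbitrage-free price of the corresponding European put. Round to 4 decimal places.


Answer: Put price = 1.9564

Derivation:
Put-call parity: C - P = S_0 * exp(-qT) - K * exp(-rT).
S_0 * exp(-qT) = 27.0500 * 0.99775253 = 26.98920592
K * exp(-rT) = 25.6200 * 0.99302444 = 25.44128623
P = C - S*exp(-qT) + K*exp(-rT)
P = 3.5043 - 26.98920592 + 25.44128623 = 1.9564


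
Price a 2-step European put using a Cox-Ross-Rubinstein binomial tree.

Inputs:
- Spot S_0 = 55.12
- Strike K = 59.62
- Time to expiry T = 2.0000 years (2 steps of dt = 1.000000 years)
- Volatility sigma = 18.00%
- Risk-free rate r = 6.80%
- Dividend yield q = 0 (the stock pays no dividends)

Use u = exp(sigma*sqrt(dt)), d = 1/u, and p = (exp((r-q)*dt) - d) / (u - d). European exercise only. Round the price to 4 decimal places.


dt = T/N = 1.000000
u = exp(sigma*sqrt(dt)) = 1.197217; d = 1/u = 0.835270
p = (exp((r-q)*dt) - d) / (u - d) = 0.649529
Discount per step: exp(-r*dt) = 0.934260
Stock lattice S(k, i) with i counting down-moves:
  k=0: S(0,0) = 55.1200
  k=1: S(1,0) = 65.9906; S(1,1) = 46.0401
  k=2: S(2,0) = 79.0051; S(2,1) = 55.1200; S(2,2) = 38.4559
Terminal payoffs V(N, i) = max(K - S_T, 0):
  V(2,0) = 0.000000; V(2,1) = 4.500000; V(2,2) = 21.164081
Backward induction: V(k, i) = exp(-r*dt) * [p * V(k+1, i) + (1-p) * V(k+1, i+1)].
  V(1,0) = exp(-r*dt) * [p*0.000000 + (1-p)*4.500000] = 1.473441
  V(1,1) = exp(-r*dt) * [p*4.500000 + (1-p)*21.164081] = 9.660515
  V(0,0) = exp(-r*dt) * [p*1.473441 + (1-p)*9.660515] = 4.057283

Answer: Price = V(0,0) = 4.0573


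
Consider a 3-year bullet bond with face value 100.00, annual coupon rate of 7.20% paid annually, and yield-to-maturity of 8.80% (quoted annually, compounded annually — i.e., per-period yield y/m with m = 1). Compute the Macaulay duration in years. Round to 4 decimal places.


Coupon per period c = face * coupon_rate / m = 7.200000
Periods per year m = 1; per-period yield y/m = 0.088000
Number of cashflows N = 3
Cashflows (t years, CF_t, discount factor 1/(1+y/m)^(m*t), PV):
  t = 1.0000: CF_t = 7.200000, DF = 0.919118, PV = 6.617647
  t = 2.0000: CF_t = 7.200000, DF = 0.844777, PV = 6.082396
  t = 3.0000: CF_t = 107.200000, DF = 0.776450, PV = 83.235405
Price P = sum_t PV_t = 95.935449
Macaulay numerator sum_t t * PV_t:
  t * PV_t at t = 1.0000: 6.617647
  t * PV_t at t = 2.0000: 12.164792
  t * PV_t at t = 3.0000: 249.706216
Macaulay duration D = (sum_t t * PV_t) / P = 268.488656 / 95.935449 = 2.798639

Answer: Macaulay duration = 2.7986 years
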